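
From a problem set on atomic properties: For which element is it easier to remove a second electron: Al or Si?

Si

Consider each +1 ion: Al⁺ still has 2 valence electrons; Si⁺ still has 3 valence electrons.
All are still removing valence electrons, so compare the +1 ions as you would atoms: IE_2 generally rises across a period (higher Z_eff) and falls down a group (larger shell), subject to the usual subshell exceptions.
Valence configurations: Al⁺ [Ne]3s², Si⁺ [Ne]3s²3p¹.
Si⁺ loses a lone 3p electron whereas Al⁺ must break into a filled 3s² pair, so IE_2(Al) > IE_2(Si) even though Si has the higher nuclear charge.
Approximate IE_2 values (kJ/mol): Al 1817, Si 1577.
So the second ionization energies run Si < Al.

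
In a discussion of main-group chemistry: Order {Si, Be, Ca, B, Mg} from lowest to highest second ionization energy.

Ca, Mg, Si, Be, B

After 1 electron has been removed, what remains? Si⁺ still has 3 valence electrons; Be⁺ still has 1 valence electron; Ca⁺ still has 1 valence electron; B⁺ still has 2 valence electrons; Mg⁺ still has 1 valence electron.
All are still removing valence electrons, so compare the +1 ions as you would atoms: IE_2 generally rises across a period (higher Z_eff) and falls down a group (larger shell), subject to the usual subshell exceptions.
Valence configurations: Si⁺ [Ne]3s²3p¹, Be⁺ [He]2s¹, Ca⁺ [Ar]4s¹, B⁺ [He]2s², Mg⁺ [Ne]3s¹.
Tabulated IE_2 (kJ/mol): Si 1577, Be 1757, Ca 1145, B 2427, Mg 1451.
Putting it together, IE_2: Ca < Mg < Si < Be < B.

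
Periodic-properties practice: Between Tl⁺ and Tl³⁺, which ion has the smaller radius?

Both ions have Z = 81 protons, but Tl³⁺ has lost more electrons, so its remaining electrons feel a larger effective nuclear charge per electron and are pulled in more tightly.
Higher positive charge → smaller ion, so Tl⁺ > Tl³⁺.

Tl³⁺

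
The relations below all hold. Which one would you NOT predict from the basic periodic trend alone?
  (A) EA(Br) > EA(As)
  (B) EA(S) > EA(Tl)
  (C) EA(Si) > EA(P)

The general trend: electron affinity increases across a period and decreases down a group.
(A) Br (period 4, group 17) vs As (period 4, group 15): the stated order agrees with the simple trend.
(B) S (period 3, group 16) vs Tl (period 6, group 13): the stated order agrees with the simple trend.
(C) Si (period 3, group 14) vs P (period 3, group 15): the stated order contradicts the simple trend.
The exception is (C): adding an electron to P's half-filled 3p³ is unfavourable, so Si (3p²) has the more exothermic EA.

(C)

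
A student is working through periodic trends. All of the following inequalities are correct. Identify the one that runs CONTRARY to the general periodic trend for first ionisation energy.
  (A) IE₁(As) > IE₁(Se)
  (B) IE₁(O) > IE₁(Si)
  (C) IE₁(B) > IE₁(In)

(A)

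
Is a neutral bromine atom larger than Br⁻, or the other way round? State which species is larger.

Br⁻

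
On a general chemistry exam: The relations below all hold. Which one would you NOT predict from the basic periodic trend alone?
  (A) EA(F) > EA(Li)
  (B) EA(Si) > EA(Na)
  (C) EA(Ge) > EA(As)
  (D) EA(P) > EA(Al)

The general trend: electron affinity increases across a period and decreases down a group.
(A) F (period 2, group 17) vs Li (period 2, group 1): the stated order agrees with the simple trend.
(B) Si (period 3, group 14) vs Na (period 3, group 1): the stated order agrees with the simple trend.
(C) Ge (period 4, group 14) vs As (period 4, group 15): the stated order contradicts the simple trend.
(D) P (period 3, group 15) vs Al (period 3, group 13): the stated order agrees with the simple trend.
The exception is (C): adding an electron to As's half-filled 4p³ is unfavourable, so Ge (4p²) has the more exothermic EA.

(C)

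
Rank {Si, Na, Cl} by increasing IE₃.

IE_3 is the cost of taking one more electron from the +2 cation: Si²⁺ still has 2 valence electrons; Na²⁺ is already 1 electron into the core; Cl²⁺ still has 5 valence electrons.
Pulling an electron out of a noble-gas core costs far more than removing a remaining valence electron, so Na sits at the high end of IE_3.
Valence configurations: Si²⁺ [Ne]3s², Cl²⁺ [Ne]3s²3p³.
Tabulated IE_3 (kJ/mol): Si 3232, Na 6910, Cl 3822.
Hence IE_3: Si < Cl < Na.

Si < Cl < Na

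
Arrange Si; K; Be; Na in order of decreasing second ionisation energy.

IE_2 is the cost of taking one more electron from the +1 cation: Si⁺ still has 3 valence electrons; K⁺ is the bare [Ar] core; Be⁺ still has 1 valence electron; Na⁺ is the bare [Ne] core.
Core electrons are held far more tightly than valence electrons, so K and Na top the IE_2 order.
Valence configurations: Si⁺ [Ne]3s²3p¹, Be⁺ [He]2s¹.
Approximate IE_2 values (kJ/mol): Si 1577, K 3052, Be 1757, Na 4562.
So the second ionization energies run Si < Be < K < Na.

Na > K > Be > Si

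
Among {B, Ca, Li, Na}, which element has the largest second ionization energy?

Li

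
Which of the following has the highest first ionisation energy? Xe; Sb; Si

Si is in period 3, group 14; Sb is in period 5, group 15; Xe is in period 5, group 18.
First ionization energy rises across a period (greater Z_eff holds electrons more tightly) and falls down a group (valence electrons are farther from the nucleus).
These span different periods and groups, so the two trends combine.
Sb > Si: the two effects oppose for this pair; the across-period effect wins (831 vs 786 kJ/mol).
Xe > Sb: both are in period 5; the period trend gives Xe the larger value.
Tabulated first ionization energy (kJ/mol): Si 786, Sb 831, Xe 1170.
The highest first ionisation energy among these belongs to Xe.

Xe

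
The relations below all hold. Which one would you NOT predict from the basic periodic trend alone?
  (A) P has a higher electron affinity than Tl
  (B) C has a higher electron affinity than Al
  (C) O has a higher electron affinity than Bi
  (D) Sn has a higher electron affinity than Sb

(D)

The general trend: electron affinity increases across a period and decreases down a group.
(A) P (period 3, group 15) vs Tl (period 6, group 13): the stated order agrees with the simple trend.
(B) C (period 2, group 14) vs Al (period 3, group 13): the stated order agrees with the simple trend.
(C) O (period 2, group 16) vs Bi (period 6, group 15): the stated order agrees with the simple trend.
(D) Sn (period 5, group 14) vs Sb (period 5, group 15): the stated order contradicts the simple trend.
The exception is (D): adding an electron to Sb's half-filled 5p³ is unfavourable, so Sn has the more exothermic EA.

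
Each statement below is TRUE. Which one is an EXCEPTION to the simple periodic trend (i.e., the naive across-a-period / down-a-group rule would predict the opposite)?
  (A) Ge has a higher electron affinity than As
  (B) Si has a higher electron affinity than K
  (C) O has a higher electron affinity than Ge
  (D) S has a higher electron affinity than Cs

The general trend: electron affinity increases across a period and decreases down a group.
(A) Ge (period 4, group 14) vs As (period 4, group 15): the stated order contradicts the simple trend.
(B) Si (period 3, group 14) vs K (period 4, group 1): the stated order agrees with the simple trend.
(C) O (period 2, group 16) vs Ge (period 4, group 14): the stated order agrees with the simple trend.
(D) S (period 3, group 16) vs Cs (period 6, group 1): the stated order agrees with the simple trend.
The exception is (A): adding an electron to As's half-filled 4p³ is unfavourable, so Ge (4p²) has the more exothermic EA.

(A)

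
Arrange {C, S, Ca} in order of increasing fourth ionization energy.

Consider each +3 ion: C³⁺ still has 1 valence electron; S³⁺ still has 3 valence electrons; Ca³⁺ is already 1 electron into the core.
Pulling an electron out of a noble-gas core costs far more than removing a remaining valence electron, so Ca sits at the high end of IE_4.
Valence configurations: C³⁺ [He]2s¹, S³⁺ [Ne]3s²3p¹.
Approximate IE_4 values (kJ/mol): C 6223, S 4556, Ca 6491.
Putting it together, IE_4: S < C < Ca.

S < C < Ca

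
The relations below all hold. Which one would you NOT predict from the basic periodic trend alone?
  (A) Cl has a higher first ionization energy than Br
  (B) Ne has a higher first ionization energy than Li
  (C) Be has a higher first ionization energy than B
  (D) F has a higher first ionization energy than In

(C)

The general trend: first ionization energy increases across a period and decreases down a group.
(A) Cl (period 3, group 17) vs Br (period 4, group 17): the stated order agrees with the simple trend.
(B) Ne (period 2, group 18) vs Li (period 2, group 1): the stated order agrees with the simple trend.
(C) Be (period 2, group 2) vs B (period 2, group 13): the stated order contradicts the simple trend.
(D) F (period 2, group 17) vs In (period 5, group 13): the stated order agrees with the simple trend.
The exception is (C): removing B's lone 2p electron is easier than breaking Be's filled 2s².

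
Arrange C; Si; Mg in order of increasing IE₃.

Si, C, Mg

The third ionization energy removes an electron from the +2 ion. For each element: C²⁺ still has 2 valence electrons; Si²⁺ still has 2 valence electrons; Mg²⁺ is the bare [Ne] core.
Core electrons are held far more tightly than valence electrons, so Mg tops the IE_3 order.
Valence configurations: C²⁺ [He]2s², Si²⁺ [Ne]3s².
Tabulated IE_3 (kJ/mol): C 4620, Si 3232, Mg 7733.
Hence IE_3: Si < C < Mg.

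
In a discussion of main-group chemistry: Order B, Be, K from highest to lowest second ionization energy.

K > B > Be

IE_2 is the cost of taking one more electron from the +1 cation: B⁺ still has 2 valence electrons; Be⁺ still has 1 valence electron; K⁺ is the bare [Ar] core.
Core electrons are held far more tightly than valence electrons, so K tops the IE_2 order.
Valence configurations: B⁺ [He]2s², Be⁺ [He]2s¹.
The numbers (kJ/mol): B 2427, Be 1757, K 3052.
Overall IE_2 order: Be < B < K.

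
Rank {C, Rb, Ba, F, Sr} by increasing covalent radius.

C is in period 2, group 14; F is in period 2, group 17; Rb is in period 5, group 1; Sr is in period 5, group 2; Ba is in period 6, group 2.
Atomic radius shrinks across a period as nuclear charge pulls the same shell inward, and grows down a group as new shells are added.
These span different periods and groups, so the two trends combine.
C > F: C lies to the left of F in period 2, so the across-period effect alone puts C larger.
Sr > C: relative to C, both the across-period and down-group shifts push Sr's atomic radius up.
Ba > Sr: Ba sits below Sr in group 2, so the down-group effect alone puts Ba larger.
Rb > Ba: the two effects oppose for this pair; the across-period effect wins (210 vs 196 pm).
Tabulated atomic radius (pm): C 75, F 64, Rb 210, Sr 185, Ba 196.
So from smallest to largest: F < C < Sr < Ba < Rb.

F, C, Sr, Ba, Rb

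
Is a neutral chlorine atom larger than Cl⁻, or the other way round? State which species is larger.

Cl⁻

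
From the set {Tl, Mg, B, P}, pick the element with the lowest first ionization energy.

B is in period 2, group 13; Mg is in period 3, group 2; P is in period 3, group 15; Tl is in period 6, group 13.
First ionization energy rises across a period (greater Z_eff holds electrons more tightly) and falls down a group (valence electrons are farther from the nucleus).
Here both period and group differ, so the two effects have to be weighed against each other.
Mg > Tl: period and group pull opposite ways; the down-group shift dominates (738 vs 589 kJ/mol).
B > Mg: both effects reinforce here, so B is clearly the higher of the two.
P > B: period and group pull opposite ways; the across-period shift dominates (1012 vs 801 kJ/mol).
Tabulated first ionization energy (kJ/mol): B 801, Mg 738, P 1012, Tl 589.
The lowest first ionization energy among these belongs to Tl.

Tl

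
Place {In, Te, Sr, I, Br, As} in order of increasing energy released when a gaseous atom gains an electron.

Sr < In < As < Te < I < Br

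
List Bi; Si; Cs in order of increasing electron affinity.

Si is in period 3, group 14; Cs is in period 6, group 1; Bi is in period 6, group 15.
EA tends to increase across a period and decrease down a group, though the pattern is less regular than for IE or radius.
These span different periods and groups, so the two trends combine.
Bi > Cs: both are in period 6; the period trend gives Bi the larger value.
Si > Bi: period and group pull opposite ways; the down-group shift dominates (134 vs 91 kJ/mol).
Tabulated electron affinity (kJ/mol): Si 134, Cs 46, Bi 91.
So from lowest to highest: Cs < Bi < Si.

Cs < Bi < Si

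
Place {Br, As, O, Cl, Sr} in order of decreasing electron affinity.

O is in period 2, group 16; Cl is in period 3, group 17; As is in period 4, group 15; Br is in period 4, group 17; Sr is in period 5, group 2.
EA tends to increase across a period and decrease down a group, though the pattern is less regular than for IE or radius.
Here both period and group differ, so the two effects have to be weighed against each other.
As > Sr: relative to Sr, both the across-period and down-group shifts push As's electron affinity up.
O > As: both effects reinforce here, so O is clearly the higher of the two.
Br > O: period and group pull opposite ways; the across-period shift dominates (325 vs 141 kJ/mol).
Cl > Br: Cl sits above Br in group 17, so the down-group effect alone puts Cl higher.
For reference (kJ/mol): O 141, Cl 349, As 78, Br 325, Sr 5.
So from highest to lowest: Cl > Br > O > As > Sr.

Cl, Br, O, As, Sr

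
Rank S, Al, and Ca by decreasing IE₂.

S, Al, Ca

Consider each +1 ion: S⁺ still has 5 valence electrons; Al⁺ still has 2 valence electrons; Ca⁺ still has 1 valence electron.
All are still removing valence electrons, so compare the +1 ions as you would atoms: IE_2 generally rises across a period (higher Z_eff) and falls down a group (larger shell), subject to the usual subshell exceptions.
Valence configurations: S⁺ [Ne]3s²3p³, Al⁺ [Ne]3s², Ca⁺ [Ar]4s¹.
Approximate IE_2 values (kJ/mol): S 2252, Al 1817, Ca 1145.
Hence IE_2: Ca < Al < S.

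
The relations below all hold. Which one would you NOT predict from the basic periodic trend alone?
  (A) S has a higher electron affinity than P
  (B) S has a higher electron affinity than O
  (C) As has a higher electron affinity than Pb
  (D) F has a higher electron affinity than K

The general trend: electron affinity increases across a period and decreases down a group.
(A) S (period 3, group 16) vs P (period 3, group 15): the stated order agrees with the simple trend.
(B) S (period 3, group 16) vs O (period 2, group 16): the stated order contradicts the simple trend.
(C) As (period 4, group 15) vs Pb (period 6, group 14): the stated order agrees with the simple trend.
(D) F (period 2, group 17) vs K (period 4, group 1): the stated order agrees with the simple trend.
The exception is (B): the compact 2p subshell of O repels the added electron more than S's larger 3p does.

(B)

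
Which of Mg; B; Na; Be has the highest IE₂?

Consider each +1 ion: Mg⁺ still has 1 valence electron; B⁺ still has 2 valence electrons; Na⁺ is the bare [Ne] core; Be⁺ still has 1 valence electron.
Pulling an electron out of a noble-gas core costs far more than removing a remaining valence electron, so Na sits at the high end of IE_2.
Valence configurations: Mg⁺ [Ne]3s¹, B⁺ [He]2s², Be⁺ [He]2s¹.
Approximate IE_2 values (kJ/mol): Mg 1451, B 2427, Na 4562, Be 1757.
Overall IE_2 order: Mg < Be < B < Na.

Na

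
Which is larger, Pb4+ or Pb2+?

Pb2+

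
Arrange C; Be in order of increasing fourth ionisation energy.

C < Be

After 3 electrons have been removed, what remains? C³⁺ still has 1 valence electron; Be³⁺ is already 1 electron into the core.
Breaking into a closed-shell core is much more expensive than removing a leftover valence electron — Be has the largest IE_4 here.
Tabulated IE_4 (kJ/mol): C 6223, Be 21007.
Putting it together, IE_4: C < Be.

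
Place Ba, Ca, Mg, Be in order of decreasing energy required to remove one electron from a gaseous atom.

IE₁ increases left→right with effective nuclear charge and decreases top→bottom as the valence shell moves farther out.
All are in group 2, so first ionization energy increases up the group.
So from highest to lowest: Be > Mg > Ca > Ba.

Be > Mg > Ca > Ba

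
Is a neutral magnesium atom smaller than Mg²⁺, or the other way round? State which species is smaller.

Mg²⁺

Forming Mg²⁺ removes 2 electrons from Mg. Fewer electrons for the same nuclear charge means less shielding and a higher Z_eff on the remaining electrons, and for main-group metals the entire outer shell is lost.
A cation is smaller than its parent atom: Mg²⁺ < Mg.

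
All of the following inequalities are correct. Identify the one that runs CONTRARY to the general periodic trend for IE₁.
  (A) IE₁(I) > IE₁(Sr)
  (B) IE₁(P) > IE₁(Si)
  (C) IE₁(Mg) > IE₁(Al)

(C)

The general trend: IE₁ increases across a period and decreases down a group.
(A) I (period 5, group 17) vs Sr (period 5, group 2): the stated order agrees with the simple trend.
(B) P (period 3, group 15) vs Si (period 3, group 14): the stated order agrees with the simple trend.
(C) Mg (period 3, group 2) vs Al (period 3, group 13): the stated order contradicts the simple trend.
The exception is (C): Al's single 3p electron is easier to remove than one from Mg's filled 3s².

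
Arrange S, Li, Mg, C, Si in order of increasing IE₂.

After 1 electron has been removed, what remains? S⁺ still has 5 valence electrons; Li⁺ is the bare [He] core; Mg⁺ still has 1 valence electron; C⁺ still has 3 valence electrons; Si⁺ still has 3 valence electrons.
Pulling an electron out of a noble-gas core costs far more than removing a remaining valence electron, so Li sits at the high end of IE_2.
Valence configurations: S⁺ [Ne]3s²3p³, Mg⁺ [Ne]3s¹, C⁺ [He]2s²2p¹, Si⁺ [Ne]3s²3p¹.
Approximate IE_2 values (kJ/mol): S 2252, Li 7298, Mg 1451, C 2353, Si 1577.
Hence IE_2: Mg < Si < S < C < Li.

Mg < Si < S < C < Li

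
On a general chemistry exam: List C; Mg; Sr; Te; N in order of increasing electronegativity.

C is in period 2, group 14; N is in period 2, group 15; Mg is in period 3, group 2; Sr is in period 5, group 2; Te is in period 5, group 16.
EN rises left→right (higher Z_eff, smaller atoms) and falls top→bottom (larger, more shielded atoms).
These span different periods and groups, so the two trends combine.
Mg > Sr: Mg sits above Sr in group 2, so the down-group effect alone puts Mg higher.
Te > Mg: period and group pull opposite ways; the across-period shift dominates (2.10 vs 1.31).
C > Te: the two effects oppose for this pair; the down-group effect wins (2.55 vs 2.10).
N > C: N lies to the right of C in period 2, so the across-period effect alone puts N higher.
For reference (Pauling): C 2.55, N 3.04, Mg 1.31, Sr 0.95, Te 2.10.
So from lowest to highest: Sr < Mg < Te < C < N.

Sr, Mg, Te, C, N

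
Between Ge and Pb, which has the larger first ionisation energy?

Ge

Ge is in period 4, group 14; Pb is in period 6, group 14.
Across a period the outer electron is held more tightly (higher IE₁); down a group it sits in a higher shell, more shielded, and comes off more easily.
All are in group 14, so first ionization energy increases up the group.
So Ge has the larger first ionisation energy (Ge > Pb).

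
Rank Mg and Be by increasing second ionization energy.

Mg < Be

Consider each +1 ion: Mg⁺ still has 1 valence electron; Be⁺ still has 1 valence electron.
All are still removing valence electrons, so compare the +1 ions as you would atoms: IE_2 generally rises across a period (higher Z_eff) and falls down a group (larger shell), subject to the usual subshell exceptions.
Valence configurations: Mg⁺ [Ne]3s¹, Be⁺ [He]2s¹.
Tabulated IE_2 (kJ/mol): Mg 1451, Be 1757.
Hence IE_2: Mg < Be.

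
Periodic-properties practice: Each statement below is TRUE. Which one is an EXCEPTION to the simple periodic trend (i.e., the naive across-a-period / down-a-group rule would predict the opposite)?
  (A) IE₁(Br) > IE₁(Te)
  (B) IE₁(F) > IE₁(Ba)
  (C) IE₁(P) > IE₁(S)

(C)

The general trend: first ionization energy increases across a period and decreases down a group.
(A) Br (period 4, group 17) vs Te (period 5, group 16): the stated order agrees with the simple trend.
(B) F (period 2, group 17) vs Ba (period 6, group 2): the stated order agrees with the simple trend.
(C) P (period 3, group 15) vs S (period 3, group 16): the stated order contradicts the simple trend.
The exception is (C): S (3p⁴) ionizes more easily than half-filled P (3p³) because the paired 3p electron in S is pushed out by e⁻–e⁻ repulsion.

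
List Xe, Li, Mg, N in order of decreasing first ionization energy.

N > Xe > Mg > Li

Removing the outermost electron gets harder across a period and easier down a group.
These span different periods and groups, so the two trends combine.
Mg > Li: period and group pull opposite ways; the across-period shift dominates (738 vs 520 kJ/mol).
Xe > Mg: period and group pull opposite ways; the across-period shift dominates (1170 vs 738 kJ/mol).
N > Xe: the two effects oppose for this pair; the down-group effect wins (1402 vs 1170 kJ/mol).
For reference (kJ/mol): Li 520, N 1402, Mg 738, Xe 1170.
So from highest to lowest: N > Xe > Mg > Li.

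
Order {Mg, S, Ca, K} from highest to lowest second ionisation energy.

Consider each +1 ion: Mg⁺ still has 1 valence electron; S⁺ still has 5 valence electrons; Ca⁺ still has 1 valence electron; K⁺ is the bare [Ar] core.
Core electrons are held far more tightly than valence electrons, so K tops the IE_2 order.
Valence configurations: Mg⁺ [Ne]3s¹, S⁺ [Ne]3s²3p³, Ca⁺ [Ar]4s¹.
The numbers (kJ/mol): Mg 1451, S 2252, Ca 1145, K 3052.
Overall IE_2 order: Ca < Mg < S < K.

K, S, Mg, Ca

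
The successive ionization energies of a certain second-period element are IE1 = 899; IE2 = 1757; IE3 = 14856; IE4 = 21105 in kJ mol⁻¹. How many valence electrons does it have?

2

Look for the largest jump between consecutive ionization energies: IE3/IE2 ≈ 8.5, far larger than any earlier ratio.
That jump marks the point where a core electron is being removed. So the atom has 2 valence electrons.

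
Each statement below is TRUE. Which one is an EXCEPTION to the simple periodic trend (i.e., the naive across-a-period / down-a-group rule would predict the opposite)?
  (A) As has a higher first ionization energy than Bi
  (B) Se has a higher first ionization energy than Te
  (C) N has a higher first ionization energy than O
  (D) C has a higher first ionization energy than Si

The general trend: first ionization energy increases across a period and decreases down a group.
(A) As (period 4, group 15) vs Bi (period 6, group 15): the stated order agrees with the simple trend.
(B) Se (period 4, group 16) vs Te (period 5, group 16): the stated order agrees with the simple trend.
(C) N (period 2, group 15) vs O (period 2, group 16): the stated order contradicts the simple trend.
(D) C (period 2, group 14) vs Si (period 3, group 14): the stated order agrees with the simple trend.
The exception is (C): pairing an electron in O's 2p⁴ costs repulsion energy, so O ionizes more easily than half-filled N (2p³).

(C)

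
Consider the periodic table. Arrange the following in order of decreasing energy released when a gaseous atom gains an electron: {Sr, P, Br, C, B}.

Electron affinity generally becomes more exothermic across a period toward the halogens and less exothermic down a group.
Neither a single period nor a single group — weigh both effects.
B > Sr: both effects reinforce here, so B is clearly the higher of the two.
P > B: period and group pull opposite ways; the across-period shift dominates (72 vs 27 kJ/mol).
C > P: period and group pull opposite ways; the down-group shift dominates (122 vs 72 kJ/mol).
Br > C: period and group pull opposite ways; the across-period shift dominates (325 vs 122 kJ/mol).
For reference (kJ/mol): B 27, C 122, P 72, Br 325, Sr 5.
So from highest to lowest: Br > C > P > B > Sr.

Br > C > P > B > Sr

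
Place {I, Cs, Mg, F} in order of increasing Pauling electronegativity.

Cs < Mg < I < F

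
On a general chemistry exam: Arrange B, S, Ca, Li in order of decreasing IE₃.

Li > Ca > B > S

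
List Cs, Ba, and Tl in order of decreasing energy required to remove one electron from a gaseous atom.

Tl > Ba > Cs

Removing the outermost electron gets harder across a period and easier down a group.
All lie in period 6, so first ionization energy increases left to right.
So from highest to lowest: Tl > Ba > Cs.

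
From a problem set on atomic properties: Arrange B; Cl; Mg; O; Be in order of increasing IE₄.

Cl, O, Mg, Be, B

The fourth ionization energy removes an electron from the +3 ion. For each element: B³⁺ is the bare [He] core; Cl³⁺ still has 4 valence electrons; Mg³⁺ is already 1 electron into the core; O³⁺ still has 3 valence electrons; Be³⁺ is already 1 electron into the core.
Core electrons are held far more tightly than valence electrons, so Mg, Be and B top the IE_4 order.
Valence configurations: Cl³⁺ [Ne]3s²3p², O³⁺ [He]2s²2p¹.
Approximate IE_4 values (kJ/mol): B 25026, Cl 5159, Mg 10543, O 7469, Be 21007.
Hence IE_4: Cl < O < Mg < Be < B.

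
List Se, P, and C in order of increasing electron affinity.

P < C < Se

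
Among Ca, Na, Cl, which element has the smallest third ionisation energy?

Cl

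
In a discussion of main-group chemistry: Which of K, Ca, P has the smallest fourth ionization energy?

P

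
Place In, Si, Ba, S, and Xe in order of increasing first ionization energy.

Si is in period 3, group 14; S is in period 3, group 16; In is in period 5, group 13; Xe is in period 5, group 18; Ba is in period 6, group 2.
IE₁ increases left→right with effective nuclear charge and decreases top→bottom as the valence shell moves farther out.
Neither a single period nor a single group — weigh both effects.
In > Ba: both effects reinforce here, so In is clearly the higher of the two.
Si > In: both effects reinforce here, so Si is clearly the higher of the two.
S > Si: S lies to the right of Si in period 3, so the across-period effect alone puts S higher.
Xe > S: the two effects oppose for this pair; the across-period effect wins (1170 vs 1000 kJ/mol).
For reference (kJ/mol): Si 786, S 1000, In 558, Xe 1170, Ba 503.
So from lowest to highest: Ba < In < Si < S < Xe.

Ba, In, Si, S, Xe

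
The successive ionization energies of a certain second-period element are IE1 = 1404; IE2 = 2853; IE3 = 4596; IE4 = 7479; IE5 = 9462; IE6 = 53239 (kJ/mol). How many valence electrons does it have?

Look for the largest jump between consecutive ionization energies: IE6/IE5 ≈ 5.6, far larger than any earlier ratio.
That jump marks the point where a core electron is being removed. So the atom has 5 valence electrons.

5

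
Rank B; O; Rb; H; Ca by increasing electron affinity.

Ca, B, Rb, H, O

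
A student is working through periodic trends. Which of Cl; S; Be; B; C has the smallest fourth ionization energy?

S

The fourth ionization energy removes an electron from the +3 ion. For each element: Cl³⁺ still has 4 valence electrons; S³⁺ still has 3 valence electrons; Be³⁺ is already 1 electron into the core; B³⁺ is the bare [He] core; C³⁺ still has 1 valence electron.
Pulling an electron out of a noble-gas core costs far more than removing a remaining valence electron, so Be and B sit at the high end of IE_4.
Valence configurations: Cl³⁺ [Ne]3s²3p², S³⁺ [Ne]3s²3p¹, C³⁺ [He]2s¹.
Tabulated IE_4 (kJ/mol): Cl 5159, S 4556, Be 21007, B 25026, C 6223.
Putting it together, IE_4: S < Cl < C < Be < B.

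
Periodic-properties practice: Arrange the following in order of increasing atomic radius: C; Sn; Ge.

C < Ge < Sn

C is in period 2, group 14; Ge is in period 4, group 14; Sn is in period 5, group 14.
Moving right in a period, electrons are added to the same shell under a stronger nuclear pull, so atoms get smaller; moving down, a new shell is opened and atoms get larger.
All are in group 14, so atomic radius increases down the group.
So from smallest to largest: C < Ge < Sn.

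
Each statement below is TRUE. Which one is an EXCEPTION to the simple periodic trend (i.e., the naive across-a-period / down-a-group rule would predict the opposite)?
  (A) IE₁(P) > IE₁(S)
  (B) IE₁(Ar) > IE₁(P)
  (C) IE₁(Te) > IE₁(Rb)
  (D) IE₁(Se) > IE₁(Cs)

The general trend: first ionization energy increases across a period and decreases down a group.
(A) P (period 3, group 15) vs S (period 3, group 16): the stated order contradicts the simple trend.
(B) Ar (period 3, group 18) vs P (period 3, group 15): the stated order agrees with the simple trend.
(C) Te (period 5, group 16) vs Rb (period 5, group 1): the stated order agrees with the simple trend.
(D) Se (period 4, group 16) vs Cs (period 6, group 1): the stated order agrees with the simple trend.
The exception is (A): S (3p⁴) ionizes more easily than half-filled P (3p³) because the paired 3p electron in S is pushed out by e⁻–e⁻ repulsion.

(A)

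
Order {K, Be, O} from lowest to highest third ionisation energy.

Consider each +2 ion: K²⁺ is already 1 electron into the core; Be²⁺ is the bare [He] core; O²⁺ still has 4 valence electrons.
Usually core removal costs more than valence removal, but here the competition is close: a tightly held n=2 valence electron can cost more to remove than an n=3 core electron, so the actual values have to decide it.
Approximate IE_3 values (kJ/mol): K 4420, Be 14849, O 5300.
So the third ionization energies run K < O < Be.

K, O, Be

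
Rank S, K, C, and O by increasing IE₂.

S < C < K < O

The second ionization energy removes an electron from the +1 ion. For each element: S⁺ still has 5 valence electrons; K⁺ is the bare [Ar] core; C⁺ still has 3 valence electrons; O⁺ still has 5 valence electrons.
Usually core removal costs more than valence removal, but here the competition is close: a tightly held n=2 valence electron can cost more to remove than an n=3 core electron, so the actual values have to decide it.
Valence configurations: S⁺ [Ne]3s²3p³, C⁺ [He]2s²2p¹, O⁺ [He]2s²2p³.
The numbers (kJ/mol): S 2252, K 3052, C 2353, O 3388.
Putting it together, IE_2: S < C < K < O.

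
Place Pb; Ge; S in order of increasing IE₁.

Pb, Ge, S

S is in period 3, group 16; Ge is in period 4, group 14; Pb is in period 6, group 14.
First ionization energy rises across a period (greater Z_eff holds electrons more tightly) and falls down a group (valence electrons are farther from the nucleus).
These span different periods and groups, so the two trends combine.
Ge > Pb: Ge sits above Pb in group 14, so the down-group effect alone puts Ge higher.
S > Ge: both effects reinforce here, so S is clearly the higher of the two.
Tabulated first ionization energy (kJ/mol): S 1000, Ge 762, Pb 716.
So from lowest to highest: Pb < Ge < S.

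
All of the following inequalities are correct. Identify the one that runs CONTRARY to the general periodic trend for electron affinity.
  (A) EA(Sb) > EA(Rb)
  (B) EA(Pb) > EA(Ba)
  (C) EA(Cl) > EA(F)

The general trend: electron affinity increases across a period and decreases down a group.
(A) Sb (period 5, group 15) vs Rb (period 5, group 1): the stated order agrees with the simple trend.
(B) Pb (period 6, group 14) vs Ba (period 6, group 2): the stated order agrees with the simple trend.
(C) Cl (period 3, group 17) vs F (period 2, group 17): the stated order contradicts the simple trend.
The exception is (C): F's small 2p subshell makes the incoming electron feel strong e⁻–e⁻ repulsion, so Cl actually releases more energy on gaining an electron.

(C)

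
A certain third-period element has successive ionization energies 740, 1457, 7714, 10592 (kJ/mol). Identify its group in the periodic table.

Look for the largest jump between consecutive ionization energies: IE3/IE2 ≈ 5.3, far larger than any earlier ratio.
That jump marks the point where a core electron is being removed. So the atom has 2 valence electrons.
A main-group element with 2 valence electrons is in group 2.

Group 2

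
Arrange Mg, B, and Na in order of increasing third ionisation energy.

The third ionization energy removes an electron from the +2 ion. For each element: Mg²⁺ is the bare [Ne] core; B²⁺ still has 1 valence electron; Na²⁺ is already 1 electron into the core.
Pulling an electron out of a noble-gas core costs far more than removing a remaining valence electron, so Na and Mg sit at the high end of IE_3.
Tabulated IE_3 (kJ/mol): Mg 7733, B 3660, Na 6910.
Overall IE_3 order: B < Na < Mg.

B, Na, Mg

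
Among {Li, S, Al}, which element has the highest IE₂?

IE_2 is the cost of taking one more electron from the +1 cation: Li⁺ is the bare [He] core; S⁺ still has 5 valence electrons; Al⁺ still has 2 valence electrons.
Pulling an electron out of a noble-gas core costs far more than removing a remaining valence electron, so Li sits at the high end of IE_2.
Valence configurations: S⁺ [Ne]3s²3p³, Al⁺ [Ne]3s².
The numbers (kJ/mol): Li 7298, S 2252, Al 1817.
Overall IE_2 order: Al < S < Li.

Li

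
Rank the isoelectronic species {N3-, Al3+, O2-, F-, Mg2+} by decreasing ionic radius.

All of these have 10 electrons, so size is governed by nuclear charge alone: the more protons, the stronger the pull on the same electron cloud, and the smaller the ion.
Nuclear charges: Al3+ (Z=13), Mg2+ (Z=12), F- (Z=9), O2- (Z=8), N3- (Z=7).
Largest to smallest: N3- > O2- > F- > Mg2+ > Al3+.

N3- > O2- > F- > Mg2+ > Al3+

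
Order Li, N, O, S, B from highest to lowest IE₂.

Li > O > N > B > S

After 1 electron has been removed, what remains? Li⁺ is the bare [He] core; N⁺ still has 4 valence electrons; O⁺ still has 5 valence electrons; S⁺ still has 5 valence electrons; B⁺ still has 2 valence electrons.
Breaking into a closed-shell core is much more expensive than removing a leftover valence electron — Li has the largest IE_2 here.
Valence configurations: N⁺ [He]2s²2p², O⁺ [He]2s²2p³, S⁺ [Ne]3s²3p³, B⁺ [He]2s².
The numbers (kJ/mol): Li 7298, N 2856, O 3388, S 2252, B 2427.
So the second ionization energies run S < B < N < O < Li.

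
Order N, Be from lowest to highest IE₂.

The second ionization energy removes an electron from the +1 ion. For each element: N⁺ still has 4 valence electrons; Be⁺ still has 1 valence electron.
All are still removing valence electrons, so compare the +1 ions as you would atoms: IE_2 generally rises across a period (higher Z_eff) and falls down a group (larger shell), subject to the usual subshell exceptions.
Valence configurations: N⁺ [He]2s²2p², Be⁺ [He]2s¹.
Tabulated IE_2 (kJ/mol): N 2856, Be 1757.
Overall IE_2 order: Be < N.

Be < N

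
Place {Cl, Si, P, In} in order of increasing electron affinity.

In < P < Si < Cl

EA tends to increase across a period and decrease down a group, though the pattern is less regular than for IE or radius.
These span different periods and groups, so the two trends combine.
P > In: relative to In, both the across-period and down-group shifts push P's electron affinity up.
Si > P: this pair runs against the simple trend — see the exception note.
Cl > Si: both are in period 3; the period trend gives Cl the larger value.
Note the exception: Si has a higher electron affinity than P, contrary to the simple trend — adding an electron to P's half-filled 3p³ is unfavourable, so Si (3p²) has the more exothermic EA.
Approximate values (kJ/mol): Si 134, P 72, Cl 349, In 29.
So from lowest to highest: In < P < Si < Cl.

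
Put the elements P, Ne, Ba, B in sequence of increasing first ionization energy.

B is in period 2, group 13; Ne is in period 2, group 18; P is in period 3, group 15; Ba is in period 6, group 2.
Across a period the outer electron is held more tightly (higher IE₁); down a group it sits in a higher shell, more shielded, and comes off more easily.
Neither a single period nor a single group — weigh both effects.
B > Ba: both effects reinforce here, so B is clearly the higher of the two.
P > B: period and group pull opposite ways; the across-period shift dominates (1012 vs 801 kJ/mol).
Ne > P: relative to P, both the across-period and down-group shifts push Ne's first ionization energy up.
Approximate values (kJ/mol): B 801, Ne 2081, P 1012, Ba 503.
So from lowest to highest: Ba < B < P < Ne.

Ba < B < P < Ne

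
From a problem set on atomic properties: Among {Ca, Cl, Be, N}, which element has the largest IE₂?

N

Consider each +1 ion: Ca⁺ still has 1 valence electron; Cl⁺ still has 6 valence electrons; Be⁺ still has 1 valence electron; N⁺ still has 4 valence electrons.
All are still removing valence electrons, so compare the +1 ions as you would atoms: IE_2 generally rises across a period (higher Z_eff) and falls down a group (larger shell), subject to the usual subshell exceptions.
Valence configurations: Ca⁺ [Ar]4s¹, Cl⁺ [Ne]3s²3p⁴, Be⁺ [He]2s¹, N⁺ [He]2s²2p².
Tabulated IE_2 (kJ/mol): Ca 1145, Cl 2298, Be 1757, N 2856.
Hence IE_2: Ca < Be < Cl < N.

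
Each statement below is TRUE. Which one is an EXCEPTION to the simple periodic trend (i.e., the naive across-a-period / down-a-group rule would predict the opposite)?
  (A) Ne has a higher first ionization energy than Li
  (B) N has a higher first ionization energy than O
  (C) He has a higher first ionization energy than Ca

(B)

The general trend: first ionization energy increases across a period and decreases down a group.
(A) Ne (period 2, group 18) vs Li (period 2, group 1): the stated order agrees with the simple trend.
(B) N (period 2, group 15) vs O (period 2, group 16): the stated order contradicts the simple trend.
(C) He (period 1, group 18) vs Ca (period 4, group 2): the stated order agrees with the simple trend.
The exception is (B): pairing an electron in O's 2p⁴ costs repulsion energy, so O ionizes more easily than half-filled N (2p³).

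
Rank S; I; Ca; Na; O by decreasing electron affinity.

I > S > O > Na > Ca

O is in period 2, group 16; Na is in period 3, group 1; S is in period 3, group 16; Ca is in period 4, group 2; I is in period 5, group 17.
Adding an electron releases more energy for atoms nearer the top right (short of the noble gases).
Here both period and group differ, so the two effects have to be weighed against each other.
Na > Ca: the two effects oppose for this pair; the down-group effect wins (53 vs 2 kJ/mol).
O > Na: both effects reinforce here, so O is clearly the higher of the two.
S > O: this pair runs against the simple trend — see the exception note.
I > S: period and group pull opposite ways; the across-period shift dominates (295 vs 200 kJ/mol).
Note the exception: S has a higher electron affinity than O, contrary to the simple trend — the compact 2p subshell of O repels the added electron more than S's larger 3p does.
Approximate values (kJ/mol): O 141, Na 53, S 200, Ca 2, I 295.
So from highest to lowest: I > S > O > Na > Ca.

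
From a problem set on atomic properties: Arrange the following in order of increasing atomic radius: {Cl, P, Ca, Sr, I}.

Across a period the added protons contract the valence shell; down a group each new principal shell makes the atom larger.
Here both period and group differ, so the two effects have to be weighed against each other.
P > Cl: P lies to the left of Cl in period 3, so the across-period effect alone puts P larger.
I > P: period and group pull opposite ways; the down-group shift dominates (133 vs 111 pm).
Ca > I: period and group pull opposite ways; the across-period shift dominates (171 vs 133 pm).
Sr > Ca: they share group 2; the group trend gives Sr the larger value.
For reference (pm): P 111, Cl 99, Ca 171, Sr 185, I 133.
So from smallest to largest: Cl < P < I < Ca < Sr.

Cl < P < I < Ca < Sr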